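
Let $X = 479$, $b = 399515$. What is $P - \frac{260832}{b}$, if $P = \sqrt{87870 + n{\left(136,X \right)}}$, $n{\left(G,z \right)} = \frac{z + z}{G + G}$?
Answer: $- \frac{260832}{399515} + \frac{\sqrt{406327166}}{68} \approx 295.78$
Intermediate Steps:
$n{\left(G,z \right)} = \frac{z}{G}$ ($n{\left(G,z \right)} = \frac{2 z}{2 G} = 2 z \frac{1}{2 G} = \frac{z}{G}$)
$P = \frac{\sqrt{406327166}}{68}$ ($P = \sqrt{87870 + \frac{479}{136}} = \sqrt{\frac{11950799}{136}} = \frac{\sqrt{406327166}}{68} \approx 296.43$)
$P - \frac{260832}{b} = \frac{\sqrt{406327166}}{68} - \frac{260832}{399515} = - \frac{260832}{399515} + \frac{\sqrt{406327166}}{68}$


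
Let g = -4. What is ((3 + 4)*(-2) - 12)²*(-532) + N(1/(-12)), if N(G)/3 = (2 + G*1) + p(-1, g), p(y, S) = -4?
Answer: -1438553/4 ≈ -3.5964e+5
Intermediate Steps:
N(G) = -6 + 3*G (N(G) = 3*((2 + G*1) - 4) = 3*((2 + G) - 4) = 3*(-2 + G) = -6 + 3*G)
((3 + 4)*(-2) - 12)²*(-532) + N(1/(-12)) = ((3 + 4)*(-2) - 12)²*(-532) + (-6 + 3/(-12)) = (7*(-2) - 12)²*(-532) + (-6 + 3*(-1/12)) = (-14 - 12)²*(-532) + (-6 - ¼) = (-26)²*(-532) - 25/4 = 676*(-532) - 25/4 = -359632 - 25/4 = -1438553/4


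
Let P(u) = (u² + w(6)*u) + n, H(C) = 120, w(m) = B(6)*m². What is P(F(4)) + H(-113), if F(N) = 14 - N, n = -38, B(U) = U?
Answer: 2342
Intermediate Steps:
w(m) = 6*m²
P(u) = -38 + u² + 216*u (P(u) = (u² + (6*6²)*u) - 38 = (u² + (6*36)*u) - 38 = (u² + 216*u) - 38 = -38 + u² + 216*u)
P(F(4)) + H(-113) = (-38 + (14 - 1*4)² + 216*(14 - 1*4)) + 120 = (-38 + (14 - 4)² + 216*(14 - 4)) + 120 = (-38 + 10² + 216*10) + 120 = (-38 + 100 + 2160) + 120 = 2222 + 120 = 2342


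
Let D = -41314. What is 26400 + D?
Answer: -14914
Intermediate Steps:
26400 + D = 26400 - 41314 = -14914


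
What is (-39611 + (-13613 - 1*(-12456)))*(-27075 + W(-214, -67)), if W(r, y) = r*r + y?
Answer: -760486272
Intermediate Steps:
W(r, y) = y + r**2 (W(r, y) = r**2 + y = y + r**2)
(-39611 + (-13613 - 1*(-12456)))*(-27075 + W(-214, -67)) = (-39611 + (-13613 - 1*(-12456)))*(-27075 + (-67 + (-214)**2)) = (-39611 + (-13613 + 12456))*(-27075 + (-67 + 45796)) = (-39611 - 1157)*(-27075 + 45729) = -40768*18654 = -760486272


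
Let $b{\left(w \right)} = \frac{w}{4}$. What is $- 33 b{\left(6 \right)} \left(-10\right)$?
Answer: $495$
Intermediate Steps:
$b{\left(w \right)} = \frac{w}{4}$ ($b{\left(w \right)} = w \frac{1}{4} = \frac{w}{4}$)
$- 33 b{\left(6 \right)} \left(-10\right) = - 33 \cdot \frac{1}{4} \cdot 6 \left(-10\right) = \left(-33\right) \frac{3}{2} \left(-10\right) = \left(- \frac{99}{2}\right) \left(-10\right) = 495$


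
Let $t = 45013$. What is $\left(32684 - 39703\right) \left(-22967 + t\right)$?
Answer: $-154740874$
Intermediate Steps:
$\left(32684 - 39703\right) \left(-22967 + t\right) = \left(32684 - 39703\right) \left(-22967 + 45013\right) = \left(-7019\right) 22046 = -154740874$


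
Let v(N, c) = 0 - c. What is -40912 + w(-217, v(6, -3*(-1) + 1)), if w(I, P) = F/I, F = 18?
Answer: -8877922/217 ≈ -40912.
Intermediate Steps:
v(N, c) = -c
w(I, P) = 18/I
-40912 + w(-217, v(6, -3*(-1) + 1)) = -40912 + 18/(-217) = -40912 + 18*(-1/217) = -40912 - 18/217 = -8877922/217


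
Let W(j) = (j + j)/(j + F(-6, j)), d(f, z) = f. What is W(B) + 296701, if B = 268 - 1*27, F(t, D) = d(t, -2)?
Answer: 69725217/235 ≈ 2.9670e+5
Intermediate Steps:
F(t, D) = t
B = 241 (B = 268 - 27 = 241)
W(j) = 2*j/(-6 + j) (W(j) = (j + j)/(j - 6) = (2*j)/(-6 + j) = 2*j/(-6 + j))
W(B) + 296701 = 2*241/(-6 + 241) + 296701 = 2*241/235 + 296701 = 2*241*(1/235) + 296701 = 482/235 + 296701 = 69725217/235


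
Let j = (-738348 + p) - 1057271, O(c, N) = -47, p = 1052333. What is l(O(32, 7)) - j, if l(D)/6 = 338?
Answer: 745314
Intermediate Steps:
l(D) = 2028 (l(D) = 6*338 = 2028)
j = -743286 (j = (-738348 + 1052333) - 1057271 = 313985 - 1057271 = -743286)
l(O(32, 7)) - j = 2028 - 1*(-743286) = 2028 + 743286 = 745314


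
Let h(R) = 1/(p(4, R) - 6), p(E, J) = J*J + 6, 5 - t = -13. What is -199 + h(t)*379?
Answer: -64097/324 ≈ -197.83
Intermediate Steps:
t = 18 (t = 5 - 1*(-13) = 5 + 13 = 18)
p(E, J) = 6 + J² (p(E, J) = J² + 6 = 6 + J²)
h(R) = R⁻² (h(R) = 1/((6 + R²) - 6) = 1/(R²) = R⁻²)
-199 + h(t)*379 = -199 + 379/18² = -199 + (1/324)*379 = -199 + 379/324 = -64097/324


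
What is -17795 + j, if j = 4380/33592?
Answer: -149441315/8398 ≈ -17795.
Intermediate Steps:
j = 1095/8398 (j = 4380*(1/33592) = 1095/8398 ≈ 0.13039)
-17795 + j = -17795 + 1095/8398 = -149441315/8398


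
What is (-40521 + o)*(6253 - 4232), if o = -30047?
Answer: -142617928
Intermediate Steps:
(-40521 + o)*(6253 - 4232) = (-40521 - 30047)*(6253 - 4232) = -70568*2021 = -142617928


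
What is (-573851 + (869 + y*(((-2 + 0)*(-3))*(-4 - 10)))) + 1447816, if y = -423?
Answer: 910366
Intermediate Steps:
(-573851 + (869 + y*(((-2 + 0)*(-3))*(-4 - 10)))) + 1447816 = (-573851 + (869 - 423*(-2 + 0)*(-3)*(-4 - 10))) + 1447816 = (-573851 + (869 - 423*(-2*(-3))*(-14))) + 1447816 = (-573851 + (869 - 2538*(-14))) + 1447816 = (-573851 + (869 - 423*(-84))) + 1447816 = (-573851 + (869 + 35532)) + 1447816 = (-573851 + 36401) + 1447816 = -537450 + 1447816 = 910366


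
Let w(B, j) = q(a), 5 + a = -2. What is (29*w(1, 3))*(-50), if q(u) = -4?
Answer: 5800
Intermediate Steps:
a = -7 (a = -5 - 2 = -7)
w(B, j) = -4
(29*w(1, 3))*(-50) = (29*(-4))*(-50) = -116*(-50) = 5800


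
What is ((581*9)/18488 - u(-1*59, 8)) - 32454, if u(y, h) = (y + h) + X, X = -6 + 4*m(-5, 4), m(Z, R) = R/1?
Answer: -599246315/18488 ≈ -32413.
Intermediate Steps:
m(Z, R) = R (m(Z, R) = R*1 = R)
X = 10 (X = -6 + 4*4 = -6 + 16 = 10)
u(y, h) = 10 + h + y (u(y, h) = (y + h) + 10 = (h + y) + 10 = 10 + h + y)
((581*9)/18488 - u(-1*59, 8)) - 32454 = ((581*9)/18488 - (10 + 8 - 1*59)) - 32454 = (5229*(1/18488) - (10 + 8 - 59)) - 32454 = (5229/18488 - 1*(-41)) - 32454 = (5229/18488 + 41) - 32454 = 763237/18488 - 32454 = -599246315/18488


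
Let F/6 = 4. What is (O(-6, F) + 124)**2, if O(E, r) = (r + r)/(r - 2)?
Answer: 1926544/121 ≈ 15922.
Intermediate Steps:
F = 24 (F = 6*4 = 24)
O(E, r) = 2*r/(-2 + r) (O(E, r) = (2*r)/(-2 + r) = 2*r/(-2 + r))
(O(-6, F) + 124)**2 = (2*24/(-2 + 24) + 124)**2 = (2*24/22 + 124)**2 = (2*24*(1/22) + 124)**2 = (24/11 + 124)**2 = (1388/11)**2 = 1926544/121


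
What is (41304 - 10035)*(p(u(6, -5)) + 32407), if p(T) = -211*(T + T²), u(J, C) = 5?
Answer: 815401713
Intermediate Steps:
p(T) = -211*T - 211*T²
(41304 - 10035)*(p(u(6, -5)) + 32407) = (41304 - 10035)*(-211*5*(1 + 5) + 32407) = 31269*(-211*5*6 + 32407) = 31269*(-6330 + 32407) = 31269*26077 = 815401713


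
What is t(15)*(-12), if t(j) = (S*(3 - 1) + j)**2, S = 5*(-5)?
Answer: -14700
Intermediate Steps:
S = -25
t(j) = (-50 + j)**2 (t(j) = (-25*(3 - 1) + j)**2 = (-25*2 + j)**2 = (-50 + j)**2)
t(15)*(-12) = (-50 + 15)**2*(-12) = (-35)**2*(-12) = 1225*(-12) = -14700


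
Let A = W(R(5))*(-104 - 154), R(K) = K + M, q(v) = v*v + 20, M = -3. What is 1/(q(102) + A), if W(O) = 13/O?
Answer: 1/8747 ≈ 0.00011432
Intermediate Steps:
q(v) = 20 + v**2 (q(v) = v**2 + 20 = 20 + v**2)
R(K) = -3 + K (R(K) = K - 3 = -3 + K)
A = -1677 (A = (13/(-3 + 5))*(-104 - 154) = (13/2)*(-258) = -1677)
1/(q(102) + A) = 1/((20 + 102**2) - 1677) = 1/((20 + 10404) - 1677) = 1/(10424 - 1677) = 1/8747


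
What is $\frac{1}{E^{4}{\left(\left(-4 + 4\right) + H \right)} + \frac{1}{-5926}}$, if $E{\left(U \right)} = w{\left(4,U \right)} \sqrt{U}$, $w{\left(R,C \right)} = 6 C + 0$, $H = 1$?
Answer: $\frac{5926}{7680095} \approx 0.00077161$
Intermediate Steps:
$w{\left(R,C \right)} = 6 C$
$E{\left(U \right)} = 6 U^{\frac{3}{2}}$ ($E{\left(U \right)} = 6 U \sqrt{U} = 6 U^{\frac{3}{2}}$)
$\frac{1}{E^{4}{\left(\left(-4 + 4\right) + H \right)} + \frac{1}{-5926}} = \frac{1}{\left(6 \left(\left(-4 + 4\right) + 1\right)^{\frac{3}{2}}\right)^{4} + \frac{1}{-5926}} = \frac{1}{\left(6 \left(0 + 1\right)^{\frac{3}{2}}\right)^{4} - \frac{1}{5926}} = \frac{1}{\left(6 \cdot 1^{\frac{3}{2}}\right)^{4} - \frac{1}{5926}} = \frac{1}{\left(6 \cdot 1\right)^{4} - \frac{1}{5926}} = \frac{1}{6^{4} - \frac{1}{5926}} = \frac{1}{1296 - \frac{1}{5926}} = \frac{1}{\frac{7680095}{5926}} = \frac{5926}{7680095}$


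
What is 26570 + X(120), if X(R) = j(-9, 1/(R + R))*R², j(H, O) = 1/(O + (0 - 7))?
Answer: 41155030/1679 ≈ 24512.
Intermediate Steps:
j(H, O) = 1/(-7 + O) (j(H, O) = 1/(O - 7) = 1/(-7 + O))
X(R) = R²/(-7 + 1/(2*R)) (X(R) = R²/(-7 + 1/(R + R)) = R²/(-7 + 1/(2*R)))
26570 + X(120) = 26570 - 2*120³/(-1 + 14*120) = 26570 - 2*1728000/(-1 + 1680) = 26570 - 2*1728000/1679 = 26570 - 2*1728000*1/1679 = 26570 - 3456000/1679 = 41155030/1679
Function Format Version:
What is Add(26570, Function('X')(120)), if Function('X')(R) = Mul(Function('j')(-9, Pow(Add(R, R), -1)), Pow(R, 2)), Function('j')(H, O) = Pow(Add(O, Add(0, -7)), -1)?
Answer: Rational(41155030, 1679) ≈ 24512.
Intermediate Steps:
Function('j')(H, O) = Pow(Add(-7, O), -1) (Function('j')(H, O) = Pow(Add(O, -7), -1) = Pow(Add(-7, O), -1))
Function('X')(R) = Mul(Pow(R, 2), Pow(Add(-7, Mul(Rational(1, 2), Pow(R, -1))), -1)) (Function('X')(R) = Mul(Pow(Add(-7, Pow(Add(R, R), -1)), -1), Pow(R, 2)) = Mul(Pow(Add(-7, Pow(Mul(2, R), -1)), -1), Pow(R, 2)) = Mul(Pow(Add(-7, Mul(Rational(1, 2), Pow(R, -1))), -1), Pow(R, 2)) = Mul(Pow(R, 2), Pow(Add(-7, Mul(Rational(1, 2), Pow(R, -1))), -1)))
Add(26570, Function('X')(120)) = Add(26570, Mul(-2, Pow(120, 3), Pow(Add(-1, Mul(14, 120)), -1))) = Add(26570, Mul(-2, 1728000, Pow(Add(-1, 1680), -1))) = Add(26570, Mul(-2, 1728000, Pow(1679, -1))) = Add(26570, Mul(-2, 1728000, Rational(1, 1679))) = Add(26570, Rational(-3456000, 1679)) = Rational(41155030, 1679)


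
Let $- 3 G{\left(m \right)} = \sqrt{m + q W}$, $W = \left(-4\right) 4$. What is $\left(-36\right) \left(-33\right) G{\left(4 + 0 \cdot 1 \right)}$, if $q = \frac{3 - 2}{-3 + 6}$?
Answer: $- 264 i \sqrt{3} \approx - 457.26 i$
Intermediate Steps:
$W = -16$
$q = \frac{1}{3}$ ($q = 1 \cdot \frac{1}{3} = \frac{1}{3} \approx 0.33333$)
$G{\left(m \right)} = - \frac{\sqrt{- \frac{16}{3} + m}}{3}$ ($G{\left(m \right)} = - \frac{\sqrt{m + \frac{1}{3} \left(-16\right)}}{3} = - \frac{\sqrt{m - \frac{16}{3}}}{3} = - \frac{\sqrt{- \frac{16}{3} + m}}{3}$)
$\left(-36\right) \left(-33\right) G{\left(4 + 0 \cdot 1 \right)} = \left(-36\right) \left(-33\right) \left(- \frac{\sqrt{-48 + 9 \left(4 + 0 \cdot 1\right)}}{9}\right) = 1188 \left(- \frac{\sqrt{-48 + 9 \left(4 + 0\right)}}{9}\right) = 1188 \left(- \frac{\sqrt{-48 + 9 \cdot 4}}{9}\right) = 1188 \left(- \frac{\sqrt{-48 + 36}}{9}\right) = 1188 \left(- \frac{\sqrt{-12}}{9}\right) = 1188 \left(- \frac{2 i \sqrt{3}}{9}\right) = - 264 i \sqrt{3}$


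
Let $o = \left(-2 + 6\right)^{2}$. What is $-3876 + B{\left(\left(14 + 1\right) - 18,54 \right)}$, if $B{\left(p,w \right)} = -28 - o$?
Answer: $-3920$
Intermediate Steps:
$o = 16$ ($o = 4^{2} = 16$)
$B{\left(p,w \right)} = -44$ ($B{\left(p,w \right)} = -28 - 16 = -44$)
$-3876 + B{\left(\left(14 + 1\right) - 18,54 \right)} = -3876 - 44 = -3920$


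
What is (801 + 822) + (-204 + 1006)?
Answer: 2425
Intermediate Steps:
(801 + 822) + (-204 + 1006) = 1623 + 802 = 2425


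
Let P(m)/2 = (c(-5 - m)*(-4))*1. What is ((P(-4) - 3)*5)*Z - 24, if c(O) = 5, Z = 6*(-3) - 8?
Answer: 5566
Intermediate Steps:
Z = -26 (Z = -18 - 8 = -26)
P(m) = -40 (P(m) = 2*((5*(-4))*1) = 2*(-20*1) = 2*(-20) = -40)
((P(-4) - 3)*5)*Z - 24 = ((-40 - 3)*5)*(-26) - 24 = -43*5*(-26) - 24 = -215*(-26) - 24 = 5590 - 24 = 5566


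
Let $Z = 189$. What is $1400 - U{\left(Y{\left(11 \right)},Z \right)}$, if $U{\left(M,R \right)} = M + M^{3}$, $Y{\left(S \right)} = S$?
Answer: $58$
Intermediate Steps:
$1400 - U{\left(Y{\left(11 \right)},Z \right)} = 1400 - \left(11 + 11^{3}\right) = 1400 - \left(11 + 1331\right) = 1400 - 1342 = 58$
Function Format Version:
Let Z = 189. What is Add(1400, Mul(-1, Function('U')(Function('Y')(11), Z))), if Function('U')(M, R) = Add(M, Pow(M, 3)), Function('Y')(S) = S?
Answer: 58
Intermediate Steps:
Add(1400, Mul(-1, Function('U')(Function('Y')(11), Z))) = Add(1400, Mul(-1, Add(11, Pow(11, 3)))) = Add(1400, Mul(-1, Add(11, 1331))) = Add(1400, Mul(-1, 1342)) = Add(1400, -1342) = 58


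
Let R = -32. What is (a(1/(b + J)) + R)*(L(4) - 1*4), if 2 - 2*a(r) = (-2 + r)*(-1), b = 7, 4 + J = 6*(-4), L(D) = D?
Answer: 0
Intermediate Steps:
J = -28 (J = -4 + 6*(-4) = -4 - 24 = -28)
a(r) = r/2 (a(r) = 1 - (-2 + r)*(-1)/2 = 1 - (2 - r)/2 = 1 + (-1 + r/2) = r/2)
(a(1/(b + J)) + R)*(L(4) - 1*4) = (1/(2*(7 - 28)) - 32)*(4 - 1*4) = ((½)/(-21) - 32)*(4 - 4) = ((½)*(-1/21) - 32)*0 = (-1/42 - 32)*0 = -1345/42*0 = 0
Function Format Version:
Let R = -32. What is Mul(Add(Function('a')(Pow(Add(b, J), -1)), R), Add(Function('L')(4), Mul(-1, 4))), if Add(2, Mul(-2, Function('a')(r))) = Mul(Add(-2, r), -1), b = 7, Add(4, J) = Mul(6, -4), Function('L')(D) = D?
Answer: 0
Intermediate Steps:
J = -28 (J = Add(-4, Mul(6, -4)) = Add(-4, -24) = -28)
Function('a')(r) = Mul(Rational(1, 2), r) (Function('a')(r) = Add(1, Mul(Rational(-1, 2), Mul(Add(-2, r), -1))) = Add(1, Mul(Rational(-1, 2), Add(2, Mul(-1, r)))) = Add(1, Add(-1, Mul(Rational(1, 2), r))) = Mul(Rational(1, 2), r))
Mul(Add(Function('a')(Pow(Add(b, J), -1)), R), Add(Function('L')(4), Mul(-1, 4))) = Mul(Add(Mul(Rational(1, 2), Pow(Add(7, -28), -1)), -32), Add(4, Mul(-1, 4))) = Mul(Add(Mul(Rational(1, 2), Pow(-21, -1)), -32), Add(4, -4)) = Mul(Add(Mul(Rational(1, 2), Rational(-1, 21)), -32), 0) = Mul(Add(Rational(-1, 42), -32), 0) = Mul(Rational(-1345, 42), 0) = 0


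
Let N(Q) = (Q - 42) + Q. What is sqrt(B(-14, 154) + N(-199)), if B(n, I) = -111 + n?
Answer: I*sqrt(565) ≈ 23.77*I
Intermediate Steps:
N(Q) = -42 + 2*Q (N(Q) = (-42 + Q) + Q = -42 + 2*Q)
sqrt(B(-14, 154) + N(-199)) = sqrt((-111 - 14) + (-42 + 2*(-199))) = sqrt(-125 + (-42 - 398)) = sqrt(-125 - 440) = sqrt(-565) = I*sqrt(565)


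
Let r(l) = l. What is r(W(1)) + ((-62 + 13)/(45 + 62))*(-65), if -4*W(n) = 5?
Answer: 12205/428 ≈ 28.516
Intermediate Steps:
W(n) = -5/4 (W(n) = -¼*5 = -5/4)
r(W(1)) + ((-62 + 13)/(45 + 62))*(-65) = -5/4 + ((-62 + 13)/(45 + 62))*(-65) = -5/4 - 49/107*(-65) = -5/4 + 3185/107 = 12205/428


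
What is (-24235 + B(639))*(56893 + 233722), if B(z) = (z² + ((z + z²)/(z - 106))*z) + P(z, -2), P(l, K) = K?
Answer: 10418373649260/41 ≈ 2.5411e+11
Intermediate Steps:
B(z) = -2 + z² + z*(z + z²)/(-106 + z) (B(z) = (z² + ((z + z²)/(z - 106))*z) - 2 = (z² + ((z + z²)/(-106 + z))*z) - 2 = (z² + z*(z + z²)/(-106 + z)) - 2 = -2 + z² + z*(z + z²)/(-106 + z))
(-24235 + B(639))*(56893 + 233722) = (-24235 + (212 - 105*639² - 2*639 + 2*639³)/(-106 + 639))*(56893 + 233722) = (-24235 + (212 - 105*408321 - 1278 + 2*260917119)/533)*290615 = (-24235 + (212 - 42873705 - 1278 + 521834238)/533)*290615 = (-24235 + (1/533)*478959467)*290615 = (-24235 + 478959467/533)*290615 = (466042212/533)*290615 = 10418373649260/41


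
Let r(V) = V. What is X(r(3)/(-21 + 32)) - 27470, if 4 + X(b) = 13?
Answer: -27461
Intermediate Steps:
X(b) = 9 (X(b) = -4 + 13 = 9)
X(r(3)/(-21 + 32)) - 27470 = 9 - 27470 = -27461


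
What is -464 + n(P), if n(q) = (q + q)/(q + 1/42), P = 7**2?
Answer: -951260/2059 ≈ -462.00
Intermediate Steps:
P = 49
n(q) = 2*q/(1/42 + q) (n(q) = (2*q)/(q + 1/42) = (2*q)/(1/42 + q) = 2*q/(1/42 + q))
-464 + n(P) = -464 + 84*49/(1 + 42*49) = -464 + 84*49/(1 + 2058) = -464 + 84*49/2059 = -464 + 84*49*(1/2059) = -464 + 4116/2059 = -951260/2059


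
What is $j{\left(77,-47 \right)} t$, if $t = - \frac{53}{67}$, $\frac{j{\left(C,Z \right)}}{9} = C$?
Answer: $- \frac{36729}{67} \approx -548.19$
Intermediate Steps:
$j{\left(C,Z \right)} = 9 C$
$t = - \frac{53}{67}$ ($t = \left(-53\right) \frac{1}{67} = - \frac{53}{67} \approx -0.79105$)
$j{\left(77,-47 \right)} t = 9 \cdot 77 \left(- \frac{53}{67}\right) = 693 \left(- \frac{53}{67}\right) = - \frac{36729}{67}$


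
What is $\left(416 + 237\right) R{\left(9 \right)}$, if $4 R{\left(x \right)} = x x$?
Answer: $\frac{52893}{4} \approx 13223.0$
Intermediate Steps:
$R{\left(x \right)} = \frac{x^{2}}{4}$ ($R{\left(x \right)} = \frac{x x}{4} = \frac{x^{2}}{4}$)
$\left(416 + 237\right) R{\left(9 \right)} = \left(416 + 237\right) \frac{9^{2}}{4} = 653 \cdot \frac{1}{4} \cdot 81 = 653 \cdot \frac{81}{4} = \frac{52893}{4}$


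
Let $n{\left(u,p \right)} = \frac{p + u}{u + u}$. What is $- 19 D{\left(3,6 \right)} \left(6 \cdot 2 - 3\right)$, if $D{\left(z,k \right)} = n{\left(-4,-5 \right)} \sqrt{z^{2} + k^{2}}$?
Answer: $- \frac{4617 \sqrt{5}}{8} \approx -1290.5$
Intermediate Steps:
$n{\left(u,p \right)} = \frac{p + u}{2 u}$
$D{\left(z,k \right)} = \frac{9 \sqrt{k^{2} + z^{2}}}{8}$ ($D{\left(z,k \right)} = \frac{-5 - 4}{2 \left(-4\right)} \sqrt{z^{2} + k^{2}} = \frac{1}{2} \left(- \frac{1}{4}\right) \left(-9\right) \sqrt{k^{2} + z^{2}} = \frac{9 \sqrt{k^{2} + z^{2}}}{8}$)
$- 19 D{\left(3,6 \right)} \left(6 \cdot 2 - 3\right) = - 19 \frac{9 \sqrt{6^{2} + 3^{2}}}{8} \left(6 \cdot 2 - 3\right) = - 19 \frac{9 \sqrt{36 + 9}}{8} \left(12 - 3\right) = - 19 \frac{9 \sqrt{45}}{8} \cdot 9 = - 19 \frac{9 \cdot 3 \sqrt{5}}{8} \cdot 9 = - 19 \frac{27 \sqrt{5}}{8} \cdot 9 = - \frac{513 \sqrt{5}}{8} \cdot 9 = - \frac{4617 \sqrt{5}}{8}$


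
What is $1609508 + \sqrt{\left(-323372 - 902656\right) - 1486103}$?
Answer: $1609508 + i \sqrt{2712131} \approx 1.6095 \cdot 10^{6} + 1646.9 i$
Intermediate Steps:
$1609508 + \sqrt{\left(-323372 - 902656\right) - 1486103} = 1609508 + \sqrt{-1226028 - 1486103} = 1609508 + \sqrt{-2712131} = 1609508 + i \sqrt{2712131}$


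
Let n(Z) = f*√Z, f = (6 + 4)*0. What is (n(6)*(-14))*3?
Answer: 0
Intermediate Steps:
f = 0 (f = 10*0 = 0)
n(Z) = 0 (n(Z) = 0*√Z = 0)
(n(6)*(-14))*3 = (0*(-14))*3 = 0*3 = 0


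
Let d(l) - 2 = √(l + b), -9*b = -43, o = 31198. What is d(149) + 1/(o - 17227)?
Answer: 27943/13971 + 2*√346/3 ≈ 14.401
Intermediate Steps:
b = 43/9 (b = -⅑*(-43) = 43/9 ≈ 4.7778)
d(l) = 2 + √(43/9 + l) (d(l) = 2 + √(l + 43/9) = 2 + √(43/9 + l))
d(149) + 1/(o - 17227) = (2 + √(43 + 9*149)/3) + 1/(31198 - 17227) = (2 + √(43 + 1341)/3) + 1/13971 = (2 + √1384/3) + 1/13971 = (2 + (2*√346)/3) + 1/13971 = (2 + 2*√346/3) + 1/13971 = 27943/13971 + 2*√346/3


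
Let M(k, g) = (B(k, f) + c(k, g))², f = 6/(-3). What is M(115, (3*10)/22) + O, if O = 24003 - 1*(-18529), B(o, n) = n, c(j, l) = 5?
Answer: 42541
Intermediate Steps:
f = -2 (f = 6*(-⅓) = -2)
M(k, g) = 9 (M(k, g) = (-2 + 5)² = 3² = 9)
O = 42532 (O = 24003 + 18529 = 42532)
M(115, (3*10)/22) + O = 9 + 42532 = 42541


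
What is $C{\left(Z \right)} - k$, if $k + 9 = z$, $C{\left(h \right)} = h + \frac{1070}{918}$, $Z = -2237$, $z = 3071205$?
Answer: $- \frac{1410705212}{459} \approx -3.0734 \cdot 10^{6}$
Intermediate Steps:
$C{\left(h \right)} = \frac{535}{459} + h$ ($C{\left(h \right)} = h + 1070 \cdot \frac{1}{918} = h + \frac{535}{459} = \frac{535}{459} + h$)
$k = 3071196$ ($k = -9 + 3071205 = 3071196$)
$C{\left(Z \right)} - k = \left(\frac{535}{459} - 2237\right) - 3071196 = - \frac{1026248}{459} - 3071196 = - \frac{1410705212}{459}$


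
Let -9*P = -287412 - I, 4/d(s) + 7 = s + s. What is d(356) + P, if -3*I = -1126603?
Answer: 467377201/6345 ≈ 73661.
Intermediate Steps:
d(s) = 4/(-7 + 2*s) (d(s) = 4/(-7 + (s + s)) = 4/(-7 + 2*s))
I = 1126603/3 (I = -⅓*(-1126603) = 1126603/3 ≈ 3.7553e+5)
P = 1988839/27 (P = -(-287412 - 1*1126603/3)/9 = -(-287412 - 1126603/3)/9 = -⅑*(-1988839/3) = 1988839/27 ≈ 73661.)
d(356) + P = 4/(-7 + 2*356) + 1988839/27 = 4/(-7 + 712) + 1988839/27 = 4/705 + 1988839/27 = 467377201/6345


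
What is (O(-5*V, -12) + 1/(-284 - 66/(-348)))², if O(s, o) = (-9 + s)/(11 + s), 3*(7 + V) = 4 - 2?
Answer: 77273436361/277467669504 ≈ 0.27850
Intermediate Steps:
V = -19/3 (V = -7 + (4 - 2)/3 = -7 + (⅓)*2 = -7 + ⅔ = -19/3 ≈ -6.3333)
O(s, o) = (-9 + s)/(11 + s)
(O(-5*V, -12) + 1/(-284 - 66/(-348)))² = ((-9 - 5*(-19/3))/(11 - 5*(-19/3)) + 1/(-284 - 66/(-348)))² = ((-9 + 95/3)/(11 + 95/3) + 1/(-284 - 66*(-1/348)))² = ((68/3)/(128/3) + 1/(-284 + 11/58))² = ((3/128)*(68/3) + 1/(-16461/58))² = (17/32 - 58/16461)² = (277981/526752)² = 77273436361/277467669504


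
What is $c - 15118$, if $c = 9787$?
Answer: $-5331$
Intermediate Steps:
$c - 15118 = 9787 - 15118 = -5331$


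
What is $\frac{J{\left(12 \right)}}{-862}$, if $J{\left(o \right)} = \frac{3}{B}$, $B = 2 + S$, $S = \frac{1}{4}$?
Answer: $- \frac{2}{1293} \approx -0.0015468$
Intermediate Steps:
$S = \frac{1}{4} \approx 0.25$
$B = \frac{9}{4}$ ($B = 2 + \frac{1}{4} = \frac{9}{4} \approx 2.25$)
$J{\left(o \right)} = \frac{4}{3}$ ($J{\left(o \right)} = \frac{3}{\frac{9}{4}} = 3 \cdot \frac{4}{9} = \frac{4}{3}$)
$\frac{J{\left(12 \right)}}{-862} = \frac{4}{3 \left(-862\right)} = \frac{4}{3} \left(- \frac{1}{862}\right) = - \frac{2}{1293}$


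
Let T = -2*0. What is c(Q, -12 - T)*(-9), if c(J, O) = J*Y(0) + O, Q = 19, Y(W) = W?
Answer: 108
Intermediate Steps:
T = 0
c(J, O) = O (c(J, O) = J*0 + O = 0 + O = O)
c(Q, -12 - T)*(-9) = (-12 - 1*0)*(-9) = (-12 + 0)*(-9) = -12*(-9) = 108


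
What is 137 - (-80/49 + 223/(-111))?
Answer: 764950/5439 ≈ 140.64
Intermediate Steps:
137 - (-80/49 + 223/(-111)) = 137 - (-80*1/49 + 223*(-1/111)) = 137 - (-80/49 - 223/111) = 137 - 1*(-19807/5439) = 137 + 19807/5439 = 764950/5439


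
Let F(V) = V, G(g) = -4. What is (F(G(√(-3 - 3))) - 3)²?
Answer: 49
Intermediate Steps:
(F(G(√(-3 - 3))) - 3)² = (-4 - 3)² = (-7)² = 49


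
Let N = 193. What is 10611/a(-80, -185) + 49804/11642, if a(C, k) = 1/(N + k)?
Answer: 494157950/5821 ≈ 84892.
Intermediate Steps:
a(C, k) = 1/(193 + k)
10611/a(-80, -185) + 49804/11642 = 10611/(1/(193 - 185)) + 49804/11642 = 10611/(1/8) + 49804*(1/11642) = 10611/(1/8) + 24902/5821 = 10611*8 + 24902/5821 = 84888 + 24902/5821 = 494157950/5821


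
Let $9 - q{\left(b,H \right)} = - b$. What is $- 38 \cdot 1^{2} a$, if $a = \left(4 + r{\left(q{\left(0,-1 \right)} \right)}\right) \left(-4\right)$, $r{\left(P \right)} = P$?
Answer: $1976$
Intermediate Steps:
$q{\left(b,H \right)} = 9 + b$ ($q{\left(b,H \right)} = 9 - - b = 9 + b$)
$a = -52$ ($a = \left(4 + \left(9 + 0\right)\right) \left(-4\right) = \left(4 + 9\right) \left(-4\right) = 13 \left(-4\right) = -52$)
$- 38 \cdot 1^{2} a = - 38 \cdot 1^{2} \left(-52\right) = \left(-38\right) 1 \left(-52\right) = \left(-38\right) \left(-52\right) = 1976$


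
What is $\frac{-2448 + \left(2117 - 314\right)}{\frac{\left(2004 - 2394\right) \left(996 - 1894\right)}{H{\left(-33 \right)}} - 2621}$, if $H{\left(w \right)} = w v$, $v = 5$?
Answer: $\frac{2365}{17393} \approx 0.13597$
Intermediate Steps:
$H{\left(w \right)} = 5 w$ ($H{\left(w \right)} = w 5 = 5 w$)
$\frac{-2448 + \left(2117 - 314\right)}{\frac{\left(2004 - 2394\right) \left(996 - 1894\right)}{H{\left(-33 \right)}} - 2621} = \frac{-2448 + \left(2117 - 314\right)}{\frac{\left(2004 - 2394\right) \left(996 - 1894\right)}{5 \left(-33\right)} - 2621} = \frac{-2448 + \left(2117 - 314\right)}{\frac{\left(-390\right) \left(-898\right)}{-165} - 2621} = \frac{-2448 + 1803}{350220 \left(- \frac{1}{165}\right) - 2621} = - \frac{645}{- \frac{23348}{11} - 2621} = - \frac{645}{- \frac{52179}{11}} = \left(-645\right) \left(- \frac{11}{52179}\right) = \frac{2365}{17393}$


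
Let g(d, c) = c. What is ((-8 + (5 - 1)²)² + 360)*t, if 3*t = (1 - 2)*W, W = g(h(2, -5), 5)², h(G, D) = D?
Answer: -10600/3 ≈ -3533.3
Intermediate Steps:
W = 25 (W = 5² = 25)
t = -25/3 (t = ((1 - 2)*25)/3 = (-1*25)/3 = (⅓)*(-25) = -25/3 ≈ -8.3333)
((-8 + (5 - 1)²)² + 360)*t = ((-8 + (5 - 1)²)² + 360)*(-25/3) = ((-8 + 4²)² + 360)*(-25/3) = ((-8 + 16)² + 360)*(-25/3) = (8² + 360)*(-25/3) = (64 + 360)*(-25/3) = 424*(-25/3) = -10600/3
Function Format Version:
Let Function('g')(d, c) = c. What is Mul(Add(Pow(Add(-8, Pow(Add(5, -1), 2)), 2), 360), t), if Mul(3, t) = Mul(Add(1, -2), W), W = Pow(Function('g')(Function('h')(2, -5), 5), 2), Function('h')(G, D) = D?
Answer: Rational(-10600, 3) ≈ -3533.3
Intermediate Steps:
W = 25 (W = Pow(5, 2) = 25)
t = Rational(-25, 3) (t = Mul(Rational(1, 3), Mul(Add(1, -2), 25)) = Mul(Rational(1, 3), Mul(-1, 25)) = Mul(Rational(1, 3), -25) = Rational(-25, 3) ≈ -8.3333)
Mul(Add(Pow(Add(-8, Pow(Add(5, -1), 2)), 2), 360), t) = Mul(Add(Pow(Add(-8, Pow(Add(5, -1), 2)), 2), 360), Rational(-25, 3)) = Mul(Add(Pow(Add(-8, Pow(4, 2)), 2), 360), Rational(-25, 3)) = Mul(Add(Pow(Add(-8, 16), 2), 360), Rational(-25, 3)) = Mul(Add(Pow(8, 2), 360), Rational(-25, 3)) = Mul(Add(64, 360), Rational(-25, 3)) = Mul(424, Rational(-25, 3)) = Rational(-10600, 3)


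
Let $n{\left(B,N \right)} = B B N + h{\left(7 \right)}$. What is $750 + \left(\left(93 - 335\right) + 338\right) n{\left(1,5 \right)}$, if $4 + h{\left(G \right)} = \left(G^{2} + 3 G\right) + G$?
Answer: $8238$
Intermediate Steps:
$h{\left(G \right)} = -4 + G^{2} + 4 G$ ($h{\left(G \right)} = -4 + \left(\left(G^{2} + 3 G\right) + G\right) = -4 + \left(G^{2} + 4 G\right) = -4 + G^{2} + 4 G$)
$n{\left(B,N \right)} = 73 + N B^{2}$ ($n{\left(B,N \right)} = B B N + \left(-4 + 7^{2} + 4 \cdot 7\right) = B^{2} N + \left(-4 + 49 + 28\right) = N B^{2} + 73 = 73 + N B^{2}$)
$750 + \left(\left(93 - 335\right) + 338\right) n{\left(1,5 \right)} = 750 + \left(\left(93 - 335\right) + 338\right) \left(73 + 5 \cdot 1^{2}\right) = 750 + \left(-242 + 338\right) \left(73 + 5 \cdot 1\right) = 750 + 96 \left(73 + 5\right) = 750 + 96 \cdot 78 = 750 + 7488 = 8238$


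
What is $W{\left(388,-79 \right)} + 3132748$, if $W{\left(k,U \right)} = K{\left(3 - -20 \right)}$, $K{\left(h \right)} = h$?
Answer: $3132771$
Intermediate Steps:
$W{\left(k,U \right)} = 23$ ($W{\left(k,U \right)} = 3 - -20 = 3 + 20 = 23$)
$W{\left(388,-79 \right)} + 3132748 = 23 + 3132748 = 3132771$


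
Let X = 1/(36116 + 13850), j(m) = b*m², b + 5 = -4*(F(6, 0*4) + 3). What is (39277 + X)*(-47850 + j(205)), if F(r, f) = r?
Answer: -3475368012170125/49966 ≈ -6.9555e+10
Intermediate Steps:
b = -41 (b = -5 - 4*(6 + 3) = -5 - 4*9 = -5 - 36 = -41)
j(m) = -41*m²
X = 1/49966 ≈ 2.0014e-5
(39277 + X)*(-47850 + j(205)) = (39277 + 1/49966)*(-47850 - 41*205²) = 1962514583*(-47850 - 41*42025)/49966 = 1962514583*(-47850 - 1723025)/49966 = (1962514583/49966)*(-1770875) = -3475368012170125/49966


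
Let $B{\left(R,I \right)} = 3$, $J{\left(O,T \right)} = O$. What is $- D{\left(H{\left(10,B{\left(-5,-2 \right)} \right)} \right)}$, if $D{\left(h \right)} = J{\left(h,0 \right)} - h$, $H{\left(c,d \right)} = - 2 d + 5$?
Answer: $0$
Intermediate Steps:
$H{\left(c,d \right)} = 5 - 2 d$
$D{\left(h \right)} = 0$ ($D{\left(h \right)} = h - h = 0$)
$- D{\left(H{\left(10,B{\left(-5,-2 \right)} \right)} \right)} = \left(-1\right) 0 = 0$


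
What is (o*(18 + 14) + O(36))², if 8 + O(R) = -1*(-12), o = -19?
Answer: 364816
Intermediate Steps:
O(R) = 4 (O(R) = -8 - 1*(-12) = -8 + 12 = 4)
(o*(18 + 14) + O(36))² = (-19*(18 + 14) + 4)² = (-19*32 + 4)² = (-608 + 4)² = (-604)² = 364816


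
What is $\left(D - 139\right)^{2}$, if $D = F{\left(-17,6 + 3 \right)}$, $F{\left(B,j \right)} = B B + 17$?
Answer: $27889$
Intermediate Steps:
$F{\left(B,j \right)} = 17 + B^{2}$ ($F{\left(B,j \right)} = B^{2} + 17 = 17 + B^{2}$)
$D = 306$ ($D = 17 + \left(-17\right)^{2} = 17 + 289 = 306$)
$\left(D - 139\right)^{2} = \left(306 - 139\right)^{2} = 167^{2} = 27889$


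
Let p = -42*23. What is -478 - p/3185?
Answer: -217352/455 ≈ -477.70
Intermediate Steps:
p = -966
-478 - p/3185 = -478 - (-966)/3185 = -478 - 1*(-138/455) = -478 + 138/455 = -217352/455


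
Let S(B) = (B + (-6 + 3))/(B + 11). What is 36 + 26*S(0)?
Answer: 318/11 ≈ 28.909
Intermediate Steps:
S(B) = (-3 + B)/(11 + B) (S(B) = (B - 3)/(11 + B) = (-3 + B)/(11 + B))
36 + 26*S(0) = 36 + 26*((-3 + 0)/(11 + 0)) = 36 + 26*(-3/11) = 36 - 78/11 = 318/11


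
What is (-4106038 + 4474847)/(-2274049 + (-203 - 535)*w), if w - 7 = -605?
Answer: -368809/1832725 ≈ -0.20124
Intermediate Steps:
w = -598 (w = 7 - 605 = -598)
(-4106038 + 4474847)/(-2274049 + (-203 - 535)*w) = (-4106038 + 4474847)/(-2274049 + (-203 - 535)*(-598)) = 368809/(-2274049 - 738*(-598)) = 368809/(-2274049 + 441324) = 368809/(-1832725) = 368809*(-1/1832725) = -368809/1832725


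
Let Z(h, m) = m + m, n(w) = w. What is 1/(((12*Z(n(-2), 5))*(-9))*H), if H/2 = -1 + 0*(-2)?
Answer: 1/2160 ≈ 0.00046296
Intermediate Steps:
Z(h, m) = 2*m
H = -2 (H = 2*(-1 + 0*(-2)) = 2*(-1 + 0) = 2*(-1) = -2)
1/(((12*Z(n(-2), 5))*(-9))*H) = 1/(((12*(2*5))*(-9))*(-2)) = 1/(((12*10)*(-9))*(-2)) = 1/((120*(-9))*(-2)) = 1/(-1080*(-2)) = 1/2160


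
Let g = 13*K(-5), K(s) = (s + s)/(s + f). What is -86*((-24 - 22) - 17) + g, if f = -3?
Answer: 21737/4 ≈ 5434.3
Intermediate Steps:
K(s) = 2*s/(-3 + s) (K(s) = (s + s)/(s - 3) = (2*s)/(-3 + s) = 2*s/(-3 + s))
g = 65/4 (g = 13*(2*(-5)/(-3 - 5)) = 13*(2*(-5)/(-8)) = 13*(2*(-5)*(-⅛)) = 13*(5/4) = 65/4 ≈ 16.250)
-86*((-24 - 22) - 17) + g = -86*((-24 - 22) - 17) + 65/4 = -86*(-46 - 17) + 65/4 = -86*(-63) + 65/4 = 5418 + 65/4 = 21737/4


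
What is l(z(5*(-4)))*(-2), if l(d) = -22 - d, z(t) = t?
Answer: 4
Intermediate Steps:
l(z(5*(-4)))*(-2) = (-22 - 5*(-4))*(-2) = (-22 - 1*(-20))*(-2) = (-22 + 20)*(-2) = -2*(-2) = 4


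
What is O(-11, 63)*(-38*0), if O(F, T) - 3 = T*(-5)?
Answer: 0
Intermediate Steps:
O(F, T) = 3 - 5*T (O(F, T) = 3 + T*(-5) = 3 - 5*T)
O(-11, 63)*(-38*0) = (3 - 5*63)*(-38*0) = (3 - 315)*0 = -312*0 = 0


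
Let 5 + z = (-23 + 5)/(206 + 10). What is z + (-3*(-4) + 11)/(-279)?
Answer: -5765/1116 ≈ -5.1658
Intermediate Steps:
z = -61/12 (z = -5 + (-23 + 5)/(206 + 10) = -5 - 18/216 = -5 - 18*1/216 = -5 - 1/12 = -61/12 ≈ -5.0833)
z + (-3*(-4) + 11)/(-279) = -61/12 + (-3*(-4) + 11)/(-279) = -61/12 + (12 + 11)*(-1/279) = -61/12 + 23*(-1/279) = -61/12 - 23/279 = -5765/1116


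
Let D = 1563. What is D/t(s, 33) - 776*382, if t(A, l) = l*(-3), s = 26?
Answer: -9782777/33 ≈ -2.9645e+5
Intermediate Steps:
t(A, l) = -3*l
D/t(s, 33) - 776*382 = 1563/((-3*33)) - 776*382 = 1563/(-99) - 296432 = 1563*(-1/99) - 296432 = -521/33 - 296432 = -9782777/33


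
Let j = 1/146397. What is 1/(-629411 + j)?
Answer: -146397/92143882166 ≈ -1.5888e-6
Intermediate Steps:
j = 1/146397 ≈ 6.8307e-6
1/(-629411 + j) = 1/(-629411 + 1/146397) = 1/(-92143882166/146397) = -146397/92143882166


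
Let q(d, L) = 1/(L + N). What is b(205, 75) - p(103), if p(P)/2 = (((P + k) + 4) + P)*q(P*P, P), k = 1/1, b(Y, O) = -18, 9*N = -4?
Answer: -20412/923 ≈ -22.115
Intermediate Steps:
N = -4/9 (N = (1/9)*(-4) = -4/9 ≈ -0.44444)
q(d, L) = 1/(-4/9 + L) (q(d, L) = 1/(L - 4/9) = 1/(-4/9 + L))
k = 1
p(P) = 18*(5 + 2*P)/(-4 + 9*P) (p(P) = 2*((((P + 1) + 4) + P)*(9/(-4 + 9*P))) = 2*((((1 + P) + 4) + P)*(9/(-4 + 9*P))) = 2*(((5 + P) + P)*(9/(-4 + 9*P))) = 2*((5 + 2*P)*(9/(-4 + 9*P))) = 2*(9*(5 + 2*P)/(-4 + 9*P)) = 18*(5 + 2*P)/(-4 + 9*P))
b(205, 75) - p(103) = -18 - 18*(5 + 2*103)/(-4 + 9*103) = -18 - 18*(5 + 206)/(-4 + 927) = -18 - 18*211/923 = -18 - 1*3798/923 = -18 - 3798/923 = -20412/923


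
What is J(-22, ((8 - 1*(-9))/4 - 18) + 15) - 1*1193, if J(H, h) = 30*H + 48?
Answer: -1805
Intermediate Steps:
J(H, h) = 48 + 30*H
J(-22, ((8 - 1*(-9))/4 - 18) + 15) - 1*1193 = (48 + 30*(-22)) - 1*1193 = (48 - 660) - 1193 = -612 - 1193 = -1805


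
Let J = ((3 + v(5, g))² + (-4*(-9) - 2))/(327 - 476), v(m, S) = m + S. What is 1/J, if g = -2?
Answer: -149/70 ≈ -2.1286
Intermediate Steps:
v(m, S) = S + m
J = -70/149 (J = ((3 + (-2 + 5))² + (-4*(-9) - 2))/(327 - 476) = ((3 + 3)² + (36 - 2))/(-149) = (6² + 34)*(-1/149) = (36 + 34)*(-1/149) = 70*(-1/149) = -70/149 ≈ -0.46980)
1/J = 1/(-70/149) = -149/70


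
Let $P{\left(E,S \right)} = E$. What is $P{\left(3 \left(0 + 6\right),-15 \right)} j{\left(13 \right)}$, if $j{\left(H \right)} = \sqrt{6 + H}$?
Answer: $18 \sqrt{19} \approx 78.46$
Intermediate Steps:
$P{\left(3 \left(0 + 6\right),-15 \right)} j{\left(13 \right)} = 3 \left(0 + 6\right) \sqrt{6 + 13} = 3 \cdot 6 \sqrt{19} = 18 \sqrt{19}$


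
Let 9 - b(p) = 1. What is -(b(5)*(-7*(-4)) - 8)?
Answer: -216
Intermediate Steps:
b(p) = 8 (b(p) = 9 - 1*1 = 9 - 1 = 8)
-(b(5)*(-7*(-4)) - 8) = -(8*(-7*(-4)) - 8) = -(8*28 - 8) = -(224 - 8) = -1*216 = -216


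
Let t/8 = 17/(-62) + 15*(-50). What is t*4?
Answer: -744272/31 ≈ -24009.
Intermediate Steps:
t = -186068/31 (t = 8*(17/(-62) + 15*(-50)) = 8*(17*(-1/62) - 750) = 8*(-17/62 - 750) = 8*(-46517/62) = -186068/31 ≈ -6002.2)
t*4 = -186068/31*4 = -744272/31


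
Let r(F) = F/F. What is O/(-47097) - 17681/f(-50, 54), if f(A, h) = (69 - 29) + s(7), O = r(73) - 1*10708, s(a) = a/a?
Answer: -277427690/643659 ≈ -431.02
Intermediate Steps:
r(F) = 1
s(a) = 1
O = -10707 (O = 1 - 1*10708 = 1 - 10708 = -10707)
f(A, h) = 41 (f(A, h) = (69 - 29) + 1 = 40 + 1 = 41)
O/(-47097) - 17681/f(-50, 54) = -10707/(-47097) - 17681/41 = -10707*(-1/47097) - 17681*1/41 = 3569/15699 - 17681/41 = -277427690/643659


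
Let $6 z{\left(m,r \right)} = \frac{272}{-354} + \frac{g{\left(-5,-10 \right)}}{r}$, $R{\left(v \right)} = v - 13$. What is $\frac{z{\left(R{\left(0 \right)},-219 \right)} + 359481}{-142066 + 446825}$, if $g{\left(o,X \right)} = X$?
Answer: $\frac{13934557334}{11813373117} \approx 1.1796$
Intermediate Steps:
$R{\left(v \right)} = -13 + v$
$z{\left(m,r \right)} = - \frac{68}{531} - \frac{5}{3 r}$ ($z{\left(m,r \right)} = \frac{\frac{272}{-354} - \frac{10}{r}}{6} = \frac{272 \left(- \frac{1}{354}\right) - \frac{10}{r}}{6} = \frac{- \frac{136}{177} - \frac{10}{r}}{6} = - \frac{68}{531} - \frac{5}{3 r}$)
$\frac{z{\left(R{\left(0 \right)},-219 \right)} + 359481}{-142066 + 446825} = \frac{\frac{-885 - -14892}{531 \left(-219\right)} + 359481}{-142066 + 446825} = \frac{\frac{1}{531} \left(- \frac{1}{219}\right) \left(-885 + 14892\right) + 359481}{304759} = \left(\frac{1}{531} \left(- \frac{1}{219}\right) 14007 + 359481\right) \frac{1}{304759} = \left(- \frac{4669}{38763} + 359481\right) \frac{1}{304759} = \frac{13934557334}{38763} \cdot \frac{1}{304759} = \frac{13934557334}{11813373117}$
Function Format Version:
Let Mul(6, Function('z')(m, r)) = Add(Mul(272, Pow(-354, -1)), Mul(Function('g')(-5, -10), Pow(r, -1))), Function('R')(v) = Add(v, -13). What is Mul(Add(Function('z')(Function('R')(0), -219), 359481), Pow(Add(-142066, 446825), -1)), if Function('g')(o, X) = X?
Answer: Rational(13934557334, 11813373117) ≈ 1.1796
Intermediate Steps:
Function('R')(v) = Add(-13, v)
Function('z')(m, r) = Add(Rational(-68, 531), Mul(Rational(-5, 3), Pow(r, -1))) (Function('z')(m, r) = Mul(Rational(1, 6), Add(Mul(272, Pow(-354, -1)), Mul(-10, Pow(r, -1)))) = Mul(Rational(1, 6), Add(Mul(272, Rational(-1, 354)), Mul(-10, Pow(r, -1)))) = Mul(Rational(1, 6), Add(Rational(-136, 177), Mul(-10, Pow(r, -1)))) = Add(Rational(-68, 531), Mul(Rational(-5, 3), Pow(r, -1))))
Mul(Add(Function('z')(Function('R')(0), -219), 359481), Pow(Add(-142066, 446825), -1)) = Mul(Add(Mul(Rational(1, 531), Pow(-219, -1), Add(-885, Mul(-68, -219))), 359481), Pow(Add(-142066, 446825), -1)) = Mul(Add(Mul(Rational(1, 531), Rational(-1, 219), Add(-885, 14892)), 359481), Pow(304759, -1)) = Mul(Add(Mul(Rational(1, 531), Rational(-1, 219), 14007), 359481), Rational(1, 304759)) = Mul(Add(Rational(-4669, 38763), 359481), Rational(1, 304759)) = Mul(Rational(13934557334, 38763), Rational(1, 304759)) = Rational(13934557334, 11813373117)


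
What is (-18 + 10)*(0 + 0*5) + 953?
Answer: 953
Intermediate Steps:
(-18 + 10)*(0 + 0*5) + 953 = -8*(0 + 0) + 953 = -8*0 + 953 = 0 + 953 = 953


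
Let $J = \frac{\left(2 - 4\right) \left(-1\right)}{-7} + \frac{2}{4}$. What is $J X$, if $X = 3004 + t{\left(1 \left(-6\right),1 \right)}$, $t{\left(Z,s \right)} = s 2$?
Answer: $\frac{4509}{7} \approx 644.14$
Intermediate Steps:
$J = \frac{3}{14}$ ($J = \left(2 - 4\right) \left(-1\right) \left(- \frac{1}{7}\right) + 2 \cdot \frac{1}{4} = \left(-2\right) \left(-1\right) \left(- \frac{1}{7}\right) + \frac{1}{2} = 2 \left(- \frac{1}{7}\right) + \frac{1}{2} = - \frac{2}{7} + \frac{1}{2} = \frac{3}{14} \approx 0.21429$)
$t{\left(Z,s \right)} = 2 s$
$X = 3006$ ($X = 3004 + 2 \cdot 1 = 3004 + 2 = 3006$)
$J X = \frac{3}{14} \cdot 3006 = \frac{4509}{7}$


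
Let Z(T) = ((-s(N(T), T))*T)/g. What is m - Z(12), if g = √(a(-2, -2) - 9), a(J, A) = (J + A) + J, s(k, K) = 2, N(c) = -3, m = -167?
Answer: -167 - 8*I*√15/5 ≈ -167.0 - 6.1968*I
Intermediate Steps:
a(J, A) = A + 2*J (a(J, A) = (A + J) + J = A + 2*J)
g = I*√15 (g = √((-2 + 2*(-2)) - 9) = √((-2 - 4) - 9) = √(-6 - 9) = √(-15) = I*√15 ≈ 3.873*I)
Z(T) = 2*I*T*√15/15 (Z(T) = ((-1*2)*T)/((I*√15)) = (-2*T)*(-I*√15/15) = 2*I*T*√15/15)
m - Z(12) = -167 - 2*I*12*√15/15 = -167 - 8*I*√15/5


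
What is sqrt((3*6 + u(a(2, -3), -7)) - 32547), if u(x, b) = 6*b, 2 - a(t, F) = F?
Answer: 3*I*sqrt(3619) ≈ 180.47*I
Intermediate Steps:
a(t, F) = 2 - F
sqrt((3*6 + u(a(2, -3), -7)) - 32547) = sqrt((3*6 + 6*(-7)) - 32547) = sqrt((18 - 42) - 32547) = sqrt(-24 - 32547) = sqrt(-32571) = 3*I*sqrt(3619)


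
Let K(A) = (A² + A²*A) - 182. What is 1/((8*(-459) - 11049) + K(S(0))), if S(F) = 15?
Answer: -1/11303 ≈ -8.8472e-5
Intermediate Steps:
K(A) = -182 + A² + A³ (K(A) = (A² + A³) - 182 = -182 + A² + A³)
1/((8*(-459) - 11049) + K(S(0))) = 1/((8*(-459) - 11049) + (-182 + 15² + 15³)) = 1/((-3672 - 11049) + (-182 + 225 + 3375)) = 1/(-14721 + 3418) = 1/(-11303) = -1/11303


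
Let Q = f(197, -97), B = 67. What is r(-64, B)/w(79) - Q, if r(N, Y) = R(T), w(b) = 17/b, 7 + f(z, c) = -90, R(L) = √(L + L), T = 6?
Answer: 97 + 158*√3/17 ≈ 113.10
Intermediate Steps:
R(L) = √2*√L (R(L) = √(2*L) = √2*√L)
f(z, c) = -97 (f(z, c) = -7 - 90 = -97)
r(N, Y) = 2*√3 (r(N, Y) = √2*√6 = 2*√3)
Q = -97
r(-64, B)/w(79) - Q = (2*√3)/((17/79)) - 1*(-97) = (2*√3)/((17*(1/79))) + 97 = (2*√3)/(17/79) + 97 = (2*√3)*(79/17) + 97 = 158*√3/17 + 97 = 97 + 158*√3/17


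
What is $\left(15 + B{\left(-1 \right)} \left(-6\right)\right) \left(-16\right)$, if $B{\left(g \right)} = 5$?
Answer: $240$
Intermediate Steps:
$\left(15 + B{\left(-1 \right)} \left(-6\right)\right) \left(-16\right) = \left(15 + 5 \left(-6\right)\right) \left(-16\right) = \left(15 - 30\right) \left(-16\right) = \left(-15\right) \left(-16\right) = 240$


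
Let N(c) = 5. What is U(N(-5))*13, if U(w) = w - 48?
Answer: -559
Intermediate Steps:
U(w) = -48 + w
U(N(-5))*13 = (-48 + 5)*13 = -43*13 = -559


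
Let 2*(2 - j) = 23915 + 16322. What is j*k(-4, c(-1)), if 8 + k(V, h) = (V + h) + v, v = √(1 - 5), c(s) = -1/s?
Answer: 442563/2 - 40233*I ≈ 2.2128e+5 - 40233.0*I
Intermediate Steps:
j = -40233/2 (j = 2 - (23915 + 16322)/2 = 2 - ½*40237 = 2 - 40237/2 = -40233/2 ≈ -20117.)
v = 2*I (v = √(-4) = 2*I ≈ 2.0*I)
k(V, h) = -8 + V + h + 2*I (k(V, h) = -8 + ((V + h) + 2*I) = -8 + (V + h + 2*I) = -8 + V + h + 2*I)
j*k(-4, c(-1)) = -40233*(-8 - 4 - 1/(-1) + 2*I)/2 = -40233*(-8 - 4 - 1*(-1) + 2*I)/2 = -40233*(-8 - 4 + 1 + 2*I)/2 = -40233*(-11 + 2*I)/2 = 442563/2 - 40233*I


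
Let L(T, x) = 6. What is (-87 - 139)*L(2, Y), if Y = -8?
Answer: -1356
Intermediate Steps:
(-87 - 139)*L(2, Y) = (-87 - 139)*6 = -226*6 = -1356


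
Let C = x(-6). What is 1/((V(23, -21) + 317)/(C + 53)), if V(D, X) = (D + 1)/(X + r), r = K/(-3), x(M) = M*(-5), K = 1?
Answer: 664/2527 ≈ 0.26276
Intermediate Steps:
x(M) = -5*M
C = 30 (C = -5*(-6) = 30)
r = -⅓ (r = 1/(-3) = 1*(-⅓) = -⅓ ≈ -0.33333)
V(D, X) = (1 + D)/(-⅓ + X) (V(D, X) = (D + 1)/(X - ⅓) = (1 + D)/(-⅓ + X))
1/((V(23, -21) + 317)/(C + 53)) = 1/((3*(1 + 23)/(-1 + 3*(-21)) + 317)/(30 + 53)) = 1/((3*24/(-1 - 63) + 317)/83) = 1/((3*24/(-64) + 317)*(1/83)) = 1/((3*(-1/64)*24 + 317)*(1/83)) = 1/((-9/8 + 317)*(1/83)) = 1/((2527/8)*(1/83)) = 1/(2527/664) = 664/2527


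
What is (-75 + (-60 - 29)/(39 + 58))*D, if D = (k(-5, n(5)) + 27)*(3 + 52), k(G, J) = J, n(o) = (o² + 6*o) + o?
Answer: -35236740/97 ≈ -3.6327e+5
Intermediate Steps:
n(o) = o² + 7*o
D = 4785 (D = (5*(7 + 5) + 27)*(3 + 52) = (5*12 + 27)*55 = (60 + 27)*55 = 87*55 = 4785)
(-75 + (-60 - 29)/(39 + 58))*D = (-75 + (-60 - 29)/(39 + 58))*4785 = (-75 - 89/97)*4785 = -7364/97*4785 = -35236740/97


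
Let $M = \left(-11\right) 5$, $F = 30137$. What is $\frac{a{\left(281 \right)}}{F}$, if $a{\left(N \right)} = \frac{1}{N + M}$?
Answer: $\frac{1}{6810962} \approx 1.4682 \cdot 10^{-7}$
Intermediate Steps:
$M = -55$
$a{\left(N \right)} = \frac{1}{-55 + N}$ ($a{\left(N \right)} = \frac{1}{N - 55} = \frac{1}{-55 + N}$)
$\frac{a{\left(281 \right)}}{F} = \frac{1}{\left(-55 + 281\right) 30137} = \frac{1}{226} \cdot \frac{1}{30137} = \frac{1}{6810962}$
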